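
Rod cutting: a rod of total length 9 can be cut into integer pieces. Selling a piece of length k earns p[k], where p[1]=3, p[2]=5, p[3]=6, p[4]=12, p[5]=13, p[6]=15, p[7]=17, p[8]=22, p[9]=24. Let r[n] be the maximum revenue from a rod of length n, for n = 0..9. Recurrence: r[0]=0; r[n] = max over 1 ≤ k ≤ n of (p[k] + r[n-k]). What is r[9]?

27

   n    0    1    2    3    4    5    6    7    8    9
r[n]    0    3    6    9   12   15   18   21   24   27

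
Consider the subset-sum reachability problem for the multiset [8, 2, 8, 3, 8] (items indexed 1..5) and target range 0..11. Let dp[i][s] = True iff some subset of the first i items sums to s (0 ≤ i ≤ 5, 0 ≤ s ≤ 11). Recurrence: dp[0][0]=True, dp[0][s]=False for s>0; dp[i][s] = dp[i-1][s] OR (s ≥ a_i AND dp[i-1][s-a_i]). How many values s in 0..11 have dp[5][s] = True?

i\s   0   1   2   3   4   5   6   7   8   9  10  11
  0   T   F   F   F   F   F   F   F   F   F   F   F
  1   T   F   F   F   F   F   F   F   T   F   F   F
  2   T   F   T   F   F   F   F   F   T   F   T   F
  3   T   F   T   F   F   F   F   F   T   F   T   F
  4   T   F   T   T   F   T   F   F   T   F   T   T
  5   T   F   T   T   F   T   F   F   T   F   T   T

7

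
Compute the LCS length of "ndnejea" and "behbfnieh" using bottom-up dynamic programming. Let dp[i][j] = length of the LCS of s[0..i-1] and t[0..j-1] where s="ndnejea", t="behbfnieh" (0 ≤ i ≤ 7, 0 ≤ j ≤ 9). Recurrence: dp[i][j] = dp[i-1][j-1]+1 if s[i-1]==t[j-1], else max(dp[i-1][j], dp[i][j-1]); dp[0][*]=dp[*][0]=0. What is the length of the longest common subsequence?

2

   ''  b  e  h  b  f  n  i  e  h
''  0  0  0  0  0  0  0  0  0  0
 n  0  0  0  0  0  0  1  1  1  1
 d  0  0  0  0  0  0  1  1  1  1
 n  0  0  0  0  0  0  1  1  1  1
 e  0  0  1  1  1  1  1  1  2  2
 j  0  0  1  1  1  1  1  1  2  2
 e  0  0  1  1  1  1  1  1  2  2
 a  0  0  1  1  1  1  1  1  2  2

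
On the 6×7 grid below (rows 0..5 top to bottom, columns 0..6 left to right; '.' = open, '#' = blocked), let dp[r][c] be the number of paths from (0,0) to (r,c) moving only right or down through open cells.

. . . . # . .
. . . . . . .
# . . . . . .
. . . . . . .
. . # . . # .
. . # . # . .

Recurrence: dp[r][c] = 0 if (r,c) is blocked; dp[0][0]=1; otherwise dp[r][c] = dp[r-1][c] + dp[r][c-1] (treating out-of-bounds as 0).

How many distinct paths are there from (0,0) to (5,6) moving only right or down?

67

r\c   0   1   2   3   4   5   6
  0   1   1   1   1   0   0   0
  1   1   2   3   4   4   4   4
  2   0   2   5   9  13  17  21
  3   0   2   7  16  29  46  67
  4   0   2   0  16  45   0  67
  5   0   2   0  16   0   0  67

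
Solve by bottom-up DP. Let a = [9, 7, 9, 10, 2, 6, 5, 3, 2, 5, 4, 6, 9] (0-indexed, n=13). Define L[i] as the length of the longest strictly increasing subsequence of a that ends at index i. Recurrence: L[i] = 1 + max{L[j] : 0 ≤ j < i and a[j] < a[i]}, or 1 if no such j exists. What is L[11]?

   i    0    1    2    3    4    5    6    7    8    9   10   11   12
a[i]    9    7    9   10    2    6    5    3    2    5    4    6    9
L[i]    1    1    2    3    1    2    2    2    1    3    3    4    5

4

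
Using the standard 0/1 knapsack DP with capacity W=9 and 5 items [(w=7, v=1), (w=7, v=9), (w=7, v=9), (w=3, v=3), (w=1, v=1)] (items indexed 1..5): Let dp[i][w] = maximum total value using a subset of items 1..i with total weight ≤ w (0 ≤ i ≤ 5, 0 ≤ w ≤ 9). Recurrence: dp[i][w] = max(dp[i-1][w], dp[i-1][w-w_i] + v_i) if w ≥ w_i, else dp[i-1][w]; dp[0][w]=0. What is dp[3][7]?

9

i\w   0   1   2   3   4   5   6   7   8   9
  0   0   0   0   0   0   0   0   0   0   0
  1   0   0   0   0   0   0   0   1   1   1
  2   0   0   0   0   0   0   0   9   9   9
  3   0   0   0   0   0   0   0   9   9   9
  4   0   0   0   3   3   3   3   9   9   9
  5   0   1   1   3   4   4   4   9  10  10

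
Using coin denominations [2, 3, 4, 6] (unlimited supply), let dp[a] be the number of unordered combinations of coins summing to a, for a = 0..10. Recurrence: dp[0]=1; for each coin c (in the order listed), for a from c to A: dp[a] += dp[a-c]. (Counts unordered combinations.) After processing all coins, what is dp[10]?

after  coin     0     1     2     3     4     5     6     7     8     9    10
          2     1     0     1     0     1     0     1     0     1     0     1
          3     1     0     1     1     1     1     2     1     2     2     2
          4     1     0     1     1     2     1     3     2     4     3     5
          6     1     0     1     1     2     1     4     2     5     4     7

7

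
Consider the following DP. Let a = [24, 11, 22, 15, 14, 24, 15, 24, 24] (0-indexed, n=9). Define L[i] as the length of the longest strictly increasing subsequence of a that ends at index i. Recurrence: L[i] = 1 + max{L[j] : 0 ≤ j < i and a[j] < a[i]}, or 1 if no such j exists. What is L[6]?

   i    0    1    2    3    4    5    6    7    8
a[i]   24   11   22   15   14   24   15   24   24
L[i]    1    1    2    2    2    3    3    4    4

3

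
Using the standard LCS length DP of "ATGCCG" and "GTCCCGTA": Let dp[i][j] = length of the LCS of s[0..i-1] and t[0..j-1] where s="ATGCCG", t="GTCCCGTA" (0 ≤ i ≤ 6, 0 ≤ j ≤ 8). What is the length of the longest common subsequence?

   ''  G  T  C  C  C  G  T  A
''  0  0  0  0  0  0  0  0  0
 A  0  0  0  0  0  0  0  0  1
 T  0  0  1  1  1  1  1  1  1
 G  0  1  1  1  1  1  2  2  2
 C  0  1  1  2  2  2  2  2  2
 C  0  1  1  2  3  3  3  3  3
 G  0  1  1  2  3  3  4  4  4

4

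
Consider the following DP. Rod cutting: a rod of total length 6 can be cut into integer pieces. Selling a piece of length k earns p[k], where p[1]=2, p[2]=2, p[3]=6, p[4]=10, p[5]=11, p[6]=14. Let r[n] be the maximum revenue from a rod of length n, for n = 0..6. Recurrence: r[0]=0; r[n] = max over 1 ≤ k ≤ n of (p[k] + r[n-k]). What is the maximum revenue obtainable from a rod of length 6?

14

   n    0    1    2    3    4    5    6
r[n]    0    2    4    6   10   12   14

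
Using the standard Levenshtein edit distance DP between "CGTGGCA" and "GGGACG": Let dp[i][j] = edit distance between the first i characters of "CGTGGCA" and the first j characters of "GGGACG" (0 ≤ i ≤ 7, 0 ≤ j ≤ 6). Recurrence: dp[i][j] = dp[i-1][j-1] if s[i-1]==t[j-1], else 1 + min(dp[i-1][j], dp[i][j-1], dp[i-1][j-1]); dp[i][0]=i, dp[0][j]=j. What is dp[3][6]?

5

   ''  G  G  G  A  C  G
''  0  1  2  3  4  5  6
 C  1  1  2  3  4  4  5
 G  2  1  1  2  3  4  4
 T  3  2  2  2  3  4  5
 G  4  3  2  2  3  4  4
 G  5  4  3  2  3  4  4
 C  6  5  4  3  3  3  4
 A  7  6  5  4  3  4  4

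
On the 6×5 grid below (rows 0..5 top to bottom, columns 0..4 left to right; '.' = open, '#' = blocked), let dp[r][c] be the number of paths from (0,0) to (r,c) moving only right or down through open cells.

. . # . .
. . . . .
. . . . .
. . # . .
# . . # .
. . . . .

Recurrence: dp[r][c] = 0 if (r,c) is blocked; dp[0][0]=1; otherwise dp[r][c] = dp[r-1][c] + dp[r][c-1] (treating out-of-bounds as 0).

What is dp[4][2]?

r\c   0   1   2   3   4
  0   1   1   0   0   0
  1   1   2   2   2   2
  2   1   3   5   7   9
  3   1   4   0   7  16
  4   0   4   4   0  16
  5   0   4   8   8  24

4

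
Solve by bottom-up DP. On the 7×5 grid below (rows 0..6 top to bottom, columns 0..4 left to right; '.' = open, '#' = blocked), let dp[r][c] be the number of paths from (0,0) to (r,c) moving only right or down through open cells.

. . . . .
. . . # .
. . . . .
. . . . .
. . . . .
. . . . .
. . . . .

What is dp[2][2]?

r\c   0   1   2   3   4
  0   1   1   1   1   1
  1   1   2   3   0   1
  2   1   3   6   6   7
  3   1   4  10  16  23
  4   1   5  15  31  54
  5   1   6  21  52 106
  6   1   7  28  80 186

6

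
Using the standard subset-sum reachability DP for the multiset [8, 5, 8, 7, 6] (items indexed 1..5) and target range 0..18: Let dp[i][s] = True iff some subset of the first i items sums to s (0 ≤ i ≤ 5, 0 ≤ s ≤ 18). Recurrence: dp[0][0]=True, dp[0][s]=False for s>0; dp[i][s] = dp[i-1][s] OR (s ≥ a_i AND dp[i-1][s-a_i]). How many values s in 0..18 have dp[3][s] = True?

i\s   0   1   2   3   4   5   6   7   8   9  10  11  12  13  14  15  16  17  18
  0   T   F   F   F   F   F   F   F   F   F   F   F   F   F   F   F   F   F   F
  1   T   F   F   F   F   F   F   F   T   F   F   F   F   F   F   F   F   F   F
  2   T   F   F   F   F   T   F   F   T   F   F   F   F   T   F   F   F   F   F
  3   T   F   F   F   F   T   F   F   T   F   F   F   F   T   F   F   T   F   F
  4   T   F   F   F   F   T   F   T   T   F   F   F   T   T   F   T   T   F   F
  5   T   F   F   F   F   T   T   T   T   F   F   T   T   T   T   T   T   F   T

5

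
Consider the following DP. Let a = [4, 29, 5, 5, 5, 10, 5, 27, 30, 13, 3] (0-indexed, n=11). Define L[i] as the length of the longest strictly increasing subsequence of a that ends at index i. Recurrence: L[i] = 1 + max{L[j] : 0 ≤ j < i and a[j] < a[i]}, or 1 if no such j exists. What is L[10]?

   i    0    1    2    3    4    5    6    7    8    9   10
a[i]    4   29    5    5    5   10    5   27   30   13    3
L[i]    1    2    2    2    2    3    2    4    5    4    1

1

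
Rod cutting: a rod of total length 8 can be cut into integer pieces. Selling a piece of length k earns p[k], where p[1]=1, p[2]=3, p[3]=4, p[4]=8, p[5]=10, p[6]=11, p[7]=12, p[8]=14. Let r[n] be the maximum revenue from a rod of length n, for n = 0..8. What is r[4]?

   n    0    1    2    3    4    5    6    7    8
r[n]    0    1    3    4    8   10   11   13   16

8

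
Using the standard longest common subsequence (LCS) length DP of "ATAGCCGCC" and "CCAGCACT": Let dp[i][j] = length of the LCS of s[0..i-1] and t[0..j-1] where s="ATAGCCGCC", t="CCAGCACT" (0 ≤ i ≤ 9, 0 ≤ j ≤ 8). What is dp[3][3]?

   ''  C  C  A  G  C  A  C  T
''  0  0  0  0  0  0  0  0  0
 A  0  0  0  1  1  1  1  1  1
 T  0  0  0  1  1  1  1  1  2
 A  0  0  0  1  1  1  2  2  2
 G  0  0  0  1  2  2  2  2  2
 C  0  1  1  1  2  3  3  3  3
 C  0  1  2  2  2  3  3  4  4
 G  0  1  2  2  3  3  3  4  4
 C  0  1  2  2  3  4  4  4  4
 C  0  1  2  2  3  4  4  5  5

1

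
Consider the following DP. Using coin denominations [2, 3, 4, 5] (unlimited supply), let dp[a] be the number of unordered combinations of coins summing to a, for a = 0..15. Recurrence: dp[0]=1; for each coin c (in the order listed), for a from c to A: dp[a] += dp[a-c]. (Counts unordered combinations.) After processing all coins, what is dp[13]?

10

after  coin     0     1     2     3     4     5     6     7     8     9    10    11    12    13    14    15
          2     1     0     1     0     1     0     1     0     1     0     1     0     1     0     1     0
          3     1     0     1     1     1     1     2     1     2     2     2     2     3     2     3     3
          4     1     0     1     1     2     1     3     2     4     3     5     4     7     5     8     7
          5     1     0     1     1     2     2     3     3     5     5     7     7    10    10    13    14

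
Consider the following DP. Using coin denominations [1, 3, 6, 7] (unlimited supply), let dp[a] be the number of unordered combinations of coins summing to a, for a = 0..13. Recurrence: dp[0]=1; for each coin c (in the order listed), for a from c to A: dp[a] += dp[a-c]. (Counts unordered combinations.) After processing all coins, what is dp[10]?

8

after  coin     0     1     2     3     4     5     6     7     8     9    10    11    12    13
          1     1     1     1     1     1     1     1     1     1     1     1     1     1     1
          3     1     1     1     2     2     2     3     3     3     4     4     4     5     5
          6     1     1     1     2     2     2     4     4     4     6     6     6     9     9
          7     1     1     1     2     2     2     4     5     5     7     8     8    11    13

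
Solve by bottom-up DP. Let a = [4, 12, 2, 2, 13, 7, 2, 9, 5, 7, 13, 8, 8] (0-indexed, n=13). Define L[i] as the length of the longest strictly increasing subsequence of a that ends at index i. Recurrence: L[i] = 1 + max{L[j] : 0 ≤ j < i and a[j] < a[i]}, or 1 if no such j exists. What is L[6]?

1

   i    0    1    2    3    4    5    6    7    8    9   10   11   12
a[i]    4   12    2    2   13    7    2    9    5    7   13    8    8
L[i]    1    2    1    1    3    2    1    3    2    3    4    4    4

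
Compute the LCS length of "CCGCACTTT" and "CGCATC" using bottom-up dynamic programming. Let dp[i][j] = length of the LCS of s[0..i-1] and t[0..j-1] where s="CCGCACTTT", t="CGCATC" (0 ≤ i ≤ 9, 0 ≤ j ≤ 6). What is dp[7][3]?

   ''  C  G  C  A  T  C
''  0  0  0  0  0  0  0
 C  0  1  1  1  1  1  1
 C  0  1  1  2  2  2  2
 G  0  1  2  2  2  2  2
 C  0  1  2  3  3  3  3
 A  0  1  2  3  4  4  4
 C  0  1  2  3  4  4  5
 T  0  1  2  3  4  5  5
 T  0  1  2  3  4  5  5
 T  0  1  2  3  4  5  5

3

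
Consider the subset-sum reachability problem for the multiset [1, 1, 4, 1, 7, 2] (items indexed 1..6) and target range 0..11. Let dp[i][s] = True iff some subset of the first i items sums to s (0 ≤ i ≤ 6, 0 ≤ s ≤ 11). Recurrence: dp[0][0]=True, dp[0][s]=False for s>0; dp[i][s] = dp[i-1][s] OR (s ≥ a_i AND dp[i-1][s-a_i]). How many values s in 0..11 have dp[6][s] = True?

12

i\s   0   1   2   3   4   5   6   7   8   9  10  11
  0   T   F   F   F   F   F   F   F   F   F   F   F
  1   T   T   F   F   F   F   F   F   F   F   F   F
  2   T   T   T   F   F   F   F   F   F   F   F   F
  3   T   T   T   F   T   T   T   F   F   F   F   F
  4   T   T   T   T   T   T   T   T   F   F   F   F
  5   T   T   T   T   T   T   T   T   T   T   T   T
  6   T   T   T   T   T   T   T   T   T   T   T   T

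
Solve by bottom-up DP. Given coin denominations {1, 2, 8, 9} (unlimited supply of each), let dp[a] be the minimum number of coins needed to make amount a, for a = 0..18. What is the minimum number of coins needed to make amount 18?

 a  0  1  2  3  4  5  6  7  8  9 10 11 12 13 14 15 16 17 18
dp  0  1  1  2  2  3  3  4  1  1  2  2  3  3  4  4  2  2  2

2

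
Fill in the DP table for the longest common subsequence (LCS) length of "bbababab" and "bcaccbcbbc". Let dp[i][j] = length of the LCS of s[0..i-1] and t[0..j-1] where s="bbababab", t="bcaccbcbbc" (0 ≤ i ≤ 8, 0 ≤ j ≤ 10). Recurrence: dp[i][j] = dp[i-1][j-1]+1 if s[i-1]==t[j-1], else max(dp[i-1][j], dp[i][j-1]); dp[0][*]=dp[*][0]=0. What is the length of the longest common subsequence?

5

   ''  b  c  a  c  c  b  c  b  b  c
''  0  0  0  0  0  0  0  0  0  0  0
 b  0  1  1  1  1  1  1  1  1  1  1
 b  0  1  1  1  1  1  2  2  2  2  2
 a  0  1  1  2  2  2  2  2  2  2  2
 b  0  1  1  2  2  2  3  3  3  3  3
 a  0  1  1  2  2  2  3  3  3  3  3
 b  0  1  1  2  2  2  3  3  4  4  4
 a  0  1  1  2  2  2  3  3  4  4  4
 b  0  1  1  2  2  2  3  3  4  5  5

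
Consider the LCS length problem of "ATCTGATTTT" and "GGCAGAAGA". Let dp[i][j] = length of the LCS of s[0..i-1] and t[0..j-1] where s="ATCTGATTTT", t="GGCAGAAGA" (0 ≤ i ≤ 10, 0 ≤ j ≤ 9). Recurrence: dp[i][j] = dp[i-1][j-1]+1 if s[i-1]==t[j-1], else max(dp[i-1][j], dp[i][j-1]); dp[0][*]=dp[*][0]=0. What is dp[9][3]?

   ''  G  G  C  A  G  A  A  G  A
''  0  0  0  0  0  0  0  0  0  0
 A  0  0  0  0  1  1  1  1  1  1
 T  0  0  0  0  1  1  1  1  1  1
 C  0  0  0  1  1  1  1  1  1  1
 T  0  0  0  1  1  1  1  1  1  1
 G  0  1  1  1  1  2  2  2  2  2
 A  0  1  1  1  2  2  3  3  3  3
 T  0  1  1  1  2  2  3  3  3  3
 T  0  1  1  1  2  2  3  3  3  3
 T  0  1  1  1  2  2  3  3  3  3
 T  0  1  1  1  2  2  3  3  3  3

1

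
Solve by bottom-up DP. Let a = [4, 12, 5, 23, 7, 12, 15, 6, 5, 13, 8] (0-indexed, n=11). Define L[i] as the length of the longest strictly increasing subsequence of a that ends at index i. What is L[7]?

   i    0    1    2    3    4    5    6    7    8    9   10
a[i]    4   12    5   23    7   12   15    6    5   13    8
L[i]    1    2    2    3    3    4    5    3    2    5    4

3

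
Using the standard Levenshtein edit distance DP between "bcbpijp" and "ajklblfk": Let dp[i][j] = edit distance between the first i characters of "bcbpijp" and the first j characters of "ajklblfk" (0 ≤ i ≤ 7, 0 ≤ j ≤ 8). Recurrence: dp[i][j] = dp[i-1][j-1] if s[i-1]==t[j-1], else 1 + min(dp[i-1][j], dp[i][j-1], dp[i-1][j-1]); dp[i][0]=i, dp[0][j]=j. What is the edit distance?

   ''  a  j  k  l  b  l  f  k
''  0  1  2  3  4  5  6  7  8
 b  1  1  2  3  4  4  5  6  7
 c  2  2  2  3  4  5  5  6  7
 b  3  3  3  3  4  4  5  6  7
 p  4  4  4  4  4  5  5  6  7
 i  5  5  5  5  5  5  6  6  7
 j  6  6  5  6  6  6  6  7  7
 p  7  7  6  6  7  7  7  7  8

8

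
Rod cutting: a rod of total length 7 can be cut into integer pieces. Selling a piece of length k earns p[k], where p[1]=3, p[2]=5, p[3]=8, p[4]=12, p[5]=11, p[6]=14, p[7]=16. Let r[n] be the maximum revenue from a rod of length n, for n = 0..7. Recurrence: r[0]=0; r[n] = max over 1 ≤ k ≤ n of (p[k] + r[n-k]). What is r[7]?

   n    0    1    2    3    4    5    6    7
r[n]    0    3    6    9   12   15   18   21

21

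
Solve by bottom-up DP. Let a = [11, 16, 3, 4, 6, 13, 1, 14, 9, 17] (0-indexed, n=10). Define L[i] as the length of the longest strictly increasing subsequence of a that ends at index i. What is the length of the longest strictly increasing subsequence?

6

   i    0    1    2    3    4    5    6    7    8    9
a[i]   11   16    3    4    6   13    1   14    9   17
L[i]    1    2    1    2    3    4    1    5    4    6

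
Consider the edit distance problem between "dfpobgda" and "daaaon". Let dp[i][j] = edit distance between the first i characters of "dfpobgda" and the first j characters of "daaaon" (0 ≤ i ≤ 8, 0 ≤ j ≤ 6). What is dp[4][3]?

   ''  d  a  a  a  o  n
''  0  1  2  3  4  5  6
 d  1  0  1  2  3  4  5
 f  2  1  1  2  3  4  5
 p  3  2  2  2  3  4  5
 o  4  3  3  3  3  3  4
 b  5  4  4  4  4  4  4
 g  6  5  5  5  5  5  5
 d  7  6  6  6  6  6  6
 a  8  7  6  6  6  7  7

3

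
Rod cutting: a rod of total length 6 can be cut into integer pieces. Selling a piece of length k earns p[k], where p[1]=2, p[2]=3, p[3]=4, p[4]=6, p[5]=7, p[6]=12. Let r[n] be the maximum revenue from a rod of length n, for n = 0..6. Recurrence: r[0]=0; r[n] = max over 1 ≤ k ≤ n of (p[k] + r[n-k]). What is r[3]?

   n    0    1    2    3    4    5    6
r[n]    0    2    4    6    8   10   12

6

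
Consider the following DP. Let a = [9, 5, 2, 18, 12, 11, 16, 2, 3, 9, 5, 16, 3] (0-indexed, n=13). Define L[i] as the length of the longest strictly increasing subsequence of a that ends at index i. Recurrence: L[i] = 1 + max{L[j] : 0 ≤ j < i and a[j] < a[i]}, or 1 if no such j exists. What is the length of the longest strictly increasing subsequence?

   i    0    1    2    3    4    5    6    7    8    9   10   11   12
a[i]    9    5    2   18   12   11   16    2    3    9    5   16    3
L[i]    1    1    1    2    2    2    3    1    2    3    3    4    2

4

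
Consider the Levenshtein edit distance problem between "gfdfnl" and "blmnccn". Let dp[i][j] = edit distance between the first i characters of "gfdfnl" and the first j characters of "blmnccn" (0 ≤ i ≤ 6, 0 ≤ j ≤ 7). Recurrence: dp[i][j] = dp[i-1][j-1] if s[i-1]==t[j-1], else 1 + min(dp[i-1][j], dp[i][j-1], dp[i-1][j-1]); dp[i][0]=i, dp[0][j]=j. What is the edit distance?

7

   ''  b  l  m  n  c  c  n
''  0  1  2  3  4  5  6  7
 g  1  1  2  3  4  5  6  7
 f  2  2  2  3  4  5  6  7
 d  3  3  3  3  4  5  6  7
 f  4  4  4  4  4  5  6  7
 n  5  5  5  5  4  5  6  6
 l  6  6  5  6  5  5  6  7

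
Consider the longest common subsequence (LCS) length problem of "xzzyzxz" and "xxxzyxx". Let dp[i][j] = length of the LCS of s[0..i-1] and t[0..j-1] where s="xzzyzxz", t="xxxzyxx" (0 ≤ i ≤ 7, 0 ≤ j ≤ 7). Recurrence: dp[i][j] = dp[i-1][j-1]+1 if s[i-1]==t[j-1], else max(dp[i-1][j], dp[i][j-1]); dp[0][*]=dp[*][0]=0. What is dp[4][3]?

   ''  x  x  x  z  y  x  x
''  0  0  0  0  0  0  0  0
 x  0  1  1  1  1  1  1  1
 z  0  1  1  1  2  2  2  2
 z  0  1  1  1  2  2  2  2
 y  0  1  1  1  2  3  3  3
 z  0  1  1  1  2  3  3  3
 x  0  1  2  2  2  3  4  4
 z  0  1  2  2  3  3  4  4

1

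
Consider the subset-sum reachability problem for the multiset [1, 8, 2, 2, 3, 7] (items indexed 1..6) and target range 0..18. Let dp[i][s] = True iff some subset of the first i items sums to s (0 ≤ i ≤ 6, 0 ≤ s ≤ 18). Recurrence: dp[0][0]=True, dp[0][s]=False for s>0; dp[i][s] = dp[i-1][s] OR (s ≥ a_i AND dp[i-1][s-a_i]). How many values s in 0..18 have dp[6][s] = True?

19

i\s   0   1   2   3   4   5   6   7   8   9  10  11  12  13  14  15  16  17  18
  0   T   F   F   F   F   F   F   F   F   F   F   F   F   F   F   F   F   F   F
  1   T   T   F   F   F   F   F   F   F   F   F   F   F   F   F   F   F   F   F
  2   T   T   F   F   F   F   F   F   T   T   F   F   F   F   F   F   F   F   F
  3   T   T   T   T   F   F   F   F   T   T   T   T   F   F   F   F   F   F   F
  4   T   T   T   T   T   T   F   F   T   T   T   T   T   T   F   F   F   F   F
  5   T   T   T   T   T   T   T   T   T   T   T   T   T   T   T   T   T   F   F
  6   T   T   T   T   T   T   T   T   T   T   T   T   T   T   T   T   T   T   T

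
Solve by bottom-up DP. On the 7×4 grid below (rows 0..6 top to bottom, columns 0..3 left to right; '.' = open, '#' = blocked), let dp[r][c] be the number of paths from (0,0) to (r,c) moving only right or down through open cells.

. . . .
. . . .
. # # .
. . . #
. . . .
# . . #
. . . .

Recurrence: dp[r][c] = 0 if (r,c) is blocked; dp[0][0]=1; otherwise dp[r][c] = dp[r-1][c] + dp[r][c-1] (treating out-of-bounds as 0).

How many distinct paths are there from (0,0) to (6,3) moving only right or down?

r\c   0   1   2   3
  0   1   1   1   1
  1   1   2   3   4
  2   1   0   0   4
  3   1   1   1   0
  4   1   2   3   3
  5   0   2   5   0
  6   0   2   7   7

7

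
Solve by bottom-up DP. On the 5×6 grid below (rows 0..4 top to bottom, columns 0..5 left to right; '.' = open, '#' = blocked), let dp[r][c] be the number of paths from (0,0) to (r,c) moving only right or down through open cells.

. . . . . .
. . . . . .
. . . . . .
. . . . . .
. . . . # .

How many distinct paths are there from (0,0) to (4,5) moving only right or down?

56

r\c   0   1   2   3   4   5
  0   1   1   1   1   1   1
  1   1   2   3   4   5   6
  2   1   3   6  10  15  21
  3   1   4  10  20  35  56
  4   1   5  15  35   0  56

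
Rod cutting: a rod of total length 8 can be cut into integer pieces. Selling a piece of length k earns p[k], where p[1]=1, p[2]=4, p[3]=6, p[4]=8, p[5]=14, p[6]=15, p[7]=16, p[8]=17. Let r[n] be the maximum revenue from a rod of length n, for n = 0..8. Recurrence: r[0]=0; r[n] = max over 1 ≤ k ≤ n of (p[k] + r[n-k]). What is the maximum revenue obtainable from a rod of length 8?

   n    0    1    2    3    4    5    6    7    8
r[n]    0    1    4    6    8   14   15   18   20

20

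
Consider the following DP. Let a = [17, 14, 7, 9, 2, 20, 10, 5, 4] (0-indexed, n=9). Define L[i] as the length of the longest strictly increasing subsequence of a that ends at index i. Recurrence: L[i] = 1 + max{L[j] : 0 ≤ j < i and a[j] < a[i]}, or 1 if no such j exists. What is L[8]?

   i    0    1    2    3    4    5    6    7    8
a[i]   17   14    7    9    2   20   10    5    4
L[i]    1    1    1    2    1    3    3    2    2

2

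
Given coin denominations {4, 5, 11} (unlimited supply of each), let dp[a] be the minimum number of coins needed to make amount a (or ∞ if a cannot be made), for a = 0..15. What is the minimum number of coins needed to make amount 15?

2

 a  0  1  2  3  4  5  6  7  8  9 10 11 12 13 14 15
dp  0  -  -  -  1  1  -  -  2  2  2  1  3  3  3  2
(- denotes ∞ / unreachable)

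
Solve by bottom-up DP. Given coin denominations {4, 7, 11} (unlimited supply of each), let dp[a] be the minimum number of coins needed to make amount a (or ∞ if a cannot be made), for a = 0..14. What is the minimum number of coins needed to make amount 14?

2

 a  0  1  2  3  4  5  6  7  8  9 10 11 12 13 14
dp  0  -  -  -  1  -  -  1  2  -  -  1  3  -  2
(- denotes ∞ / unreachable)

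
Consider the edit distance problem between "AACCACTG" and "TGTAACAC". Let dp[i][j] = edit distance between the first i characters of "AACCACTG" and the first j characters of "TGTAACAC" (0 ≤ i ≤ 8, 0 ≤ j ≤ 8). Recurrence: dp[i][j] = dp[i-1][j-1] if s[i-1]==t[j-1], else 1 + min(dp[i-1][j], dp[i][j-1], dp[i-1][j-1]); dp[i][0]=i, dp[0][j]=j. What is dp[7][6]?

   ''  T  G  T  A  A  C  A  C
''  0  1  2  3  4  5  6  7  8
 A  1  1  2  3  3  4  5  6  7
 A  2  2  2  3  3  3  4  5  6
 C  3  3  3  3  4  4  3  4  5
 C  4  4  4  4  4  5  4  4  4
 A  5  5  5  5  4  4  5  4  5
 C  6  6  6  6  5  5  4  5  4
 T  7  6  7  6  6  6  5  5  5
 G  8  7  6  7  7  7  6  6  6

5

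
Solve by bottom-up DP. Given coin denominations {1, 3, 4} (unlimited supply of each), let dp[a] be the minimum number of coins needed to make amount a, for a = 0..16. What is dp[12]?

3

 a  0  1  2  3  4  5  6  7  8  9 10 11 12 13 14 15 16
dp  0  1  2  1  1  2  2  2  2  3  3  3  3  4  4  4  4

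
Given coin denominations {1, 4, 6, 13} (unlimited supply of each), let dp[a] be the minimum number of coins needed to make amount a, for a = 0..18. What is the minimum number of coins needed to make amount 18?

3

 a  0  1  2  3  4  5  6  7  8  9 10 11 12 13 14 15 16 17 18
dp  0  1  2  3  1  2  1  2  2  3  2  3  2  1  2  3  3  2  3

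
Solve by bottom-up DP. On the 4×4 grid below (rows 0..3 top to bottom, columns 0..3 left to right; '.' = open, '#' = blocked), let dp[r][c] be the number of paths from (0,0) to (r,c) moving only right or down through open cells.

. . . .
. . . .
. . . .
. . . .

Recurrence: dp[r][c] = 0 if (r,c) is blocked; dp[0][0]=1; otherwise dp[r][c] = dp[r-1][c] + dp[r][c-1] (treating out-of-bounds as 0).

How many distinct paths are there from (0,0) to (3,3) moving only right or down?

20

r\c   0   1   2   3
  0   1   1   1   1
  1   1   2   3   4
  2   1   3   6  10
  3   1   4  10  20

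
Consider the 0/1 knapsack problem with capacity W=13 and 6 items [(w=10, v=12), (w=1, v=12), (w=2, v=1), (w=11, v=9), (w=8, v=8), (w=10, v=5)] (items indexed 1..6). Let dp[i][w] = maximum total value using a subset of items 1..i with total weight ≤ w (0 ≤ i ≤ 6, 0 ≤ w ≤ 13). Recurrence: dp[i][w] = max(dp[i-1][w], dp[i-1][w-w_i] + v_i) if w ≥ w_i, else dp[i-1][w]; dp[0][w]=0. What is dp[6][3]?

i\w   0   1   2   3   4   5   6   7   8   9  10  11  12  13
  0   0   0   0   0   0   0   0   0   0   0   0   0   0   0
  1   0   0   0   0   0   0   0   0   0   0  12  12  12  12
  2   0  12  12  12  12  12  12  12  12  12  12  24  24  24
  3   0  12  12  13  13  13  13  13  13  13  13  24  24  25
  4   0  12  12  13  13  13  13  13  13  13  13  24  24  25
  5   0  12  12  13  13  13  13  13  13  20  20  24  24  25
  6   0  12  12  13  13  13  13  13  13  20  20  24  24  25

13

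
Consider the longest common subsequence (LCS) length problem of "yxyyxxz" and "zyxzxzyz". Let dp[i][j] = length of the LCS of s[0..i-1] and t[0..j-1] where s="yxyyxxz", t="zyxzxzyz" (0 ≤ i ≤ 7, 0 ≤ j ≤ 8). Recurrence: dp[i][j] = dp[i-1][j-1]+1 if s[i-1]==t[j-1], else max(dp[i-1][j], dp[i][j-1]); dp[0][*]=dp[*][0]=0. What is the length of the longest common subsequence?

   ''  z  y  x  z  x  z  y  z
''  0  0  0  0  0  0  0  0  0
 y  0  0  1  1  1  1  1  1  1
 x  0  0  1  2  2  2  2  2  2
 y  0  0  1  2  2  2  2  3  3
 y  0  0  1  2  2  2  2  3  3
 x  0  0  1  2  2  3  3  3  3
 x  0  0  1  2  2  3  3  3  3
 z  0  1  1  2  3  3  4  4  4

4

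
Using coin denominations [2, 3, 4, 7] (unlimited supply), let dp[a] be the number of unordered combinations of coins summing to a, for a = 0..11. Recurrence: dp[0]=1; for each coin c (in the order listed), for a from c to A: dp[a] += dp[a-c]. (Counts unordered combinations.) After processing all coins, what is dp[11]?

after  coin     0     1     2     3     4     5     6     7     8     9    10    11
          2     1     0     1     0     1     0     1     0     1     0     1     0
          3     1     0     1     1     1     1     2     1     2     2     2     2
          4     1     0     1     1     2     1     3     2     4     3     5     4
          7     1     0     1     1     2     1     3     3     4     4     6     6

6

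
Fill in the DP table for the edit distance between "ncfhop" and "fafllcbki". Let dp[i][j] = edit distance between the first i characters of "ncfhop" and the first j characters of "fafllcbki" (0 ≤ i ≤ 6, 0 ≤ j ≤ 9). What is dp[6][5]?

   ''  f  a  f  l  l  c  b  k  i
''  0  1  2  3  4  5  6  7  8  9
 n  1  1  2  3  4  5  6  7  8  9
 c  2  2  2  3  4  5  5  6  7  8
 f  3  2  3  2  3  4  5  6  7  8
 h  4  3  3  3  3  4  5  6  7  8
 o  5  4  4  4  4  4  5  6  7  8
 p  6  5  5  5  5  5  5  6  7  8

5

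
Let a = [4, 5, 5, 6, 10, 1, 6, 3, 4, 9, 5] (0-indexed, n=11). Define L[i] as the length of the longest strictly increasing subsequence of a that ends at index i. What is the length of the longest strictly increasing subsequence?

   i    0    1    2    3    4    5    6    7    8    9   10
a[i]    4    5    5    6   10    1    6    3    4    9    5
L[i]    1    2    2    3    4    1    3    2    3    4    4

4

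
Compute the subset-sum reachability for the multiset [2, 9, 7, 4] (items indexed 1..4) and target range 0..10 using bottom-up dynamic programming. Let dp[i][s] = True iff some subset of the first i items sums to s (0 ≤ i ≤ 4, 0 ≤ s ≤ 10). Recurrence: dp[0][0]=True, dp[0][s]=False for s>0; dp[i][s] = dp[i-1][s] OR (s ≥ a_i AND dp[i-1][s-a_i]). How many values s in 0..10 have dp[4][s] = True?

i\s   0   1   2   3   4   5   6   7   8   9  10
  0   T   F   F   F   F   F   F   F   F   F   F
  1   T   F   T   F   F   F   F   F   F   F   F
  2   T   F   T   F   F   F   F   F   F   T   F
  3   T   F   T   F   F   F   F   T   F   T   F
  4   T   F   T   F   T   F   T   T   F   T   F

6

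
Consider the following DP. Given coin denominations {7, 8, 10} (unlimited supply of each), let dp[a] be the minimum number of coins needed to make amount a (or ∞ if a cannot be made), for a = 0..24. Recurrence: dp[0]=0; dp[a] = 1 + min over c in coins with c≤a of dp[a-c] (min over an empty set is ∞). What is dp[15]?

2

 a  0  1  2  3  4  5  6  7  8  9 10 11 12 13 14 15 16 17 18 19 20 21 22 23 24
dp  0  -  -  -  -  -  -  1  1  -  1  -  -  -  2  2  2  2  2  -  2  3  3  3  3
(- denotes ∞ / unreachable)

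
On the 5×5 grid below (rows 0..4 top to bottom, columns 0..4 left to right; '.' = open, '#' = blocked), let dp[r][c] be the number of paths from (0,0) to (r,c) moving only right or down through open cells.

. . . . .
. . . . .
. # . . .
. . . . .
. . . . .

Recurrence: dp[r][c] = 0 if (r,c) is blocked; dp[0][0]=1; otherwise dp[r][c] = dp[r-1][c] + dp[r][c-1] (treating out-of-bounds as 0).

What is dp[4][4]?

r\c   0   1   2   3   4
  0   1   1   1   1   1
  1   1   2   3   4   5
  2   1   0   3   7  12
  3   1   1   4  11  23
  4   1   2   6  17  40

40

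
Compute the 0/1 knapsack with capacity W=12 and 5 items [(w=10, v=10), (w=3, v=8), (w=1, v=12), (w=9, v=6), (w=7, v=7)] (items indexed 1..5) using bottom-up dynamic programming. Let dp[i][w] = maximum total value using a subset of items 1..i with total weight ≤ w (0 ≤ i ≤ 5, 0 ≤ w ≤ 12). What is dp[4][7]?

i\w   0   1   2   3   4   5   6   7   8   9  10  11  12
  0   0   0   0   0   0   0   0   0   0   0   0   0   0
  1   0   0   0   0   0   0   0   0   0   0  10  10  10
  2   0   0   0   8   8   8   8   8   8   8  10  10  10
  3   0  12  12  12  20  20  20  20  20  20  20  22  22
  4   0  12  12  12  20  20  20  20  20  20  20  22  22
  5   0  12  12  12  20  20  20  20  20  20  20  27  27

20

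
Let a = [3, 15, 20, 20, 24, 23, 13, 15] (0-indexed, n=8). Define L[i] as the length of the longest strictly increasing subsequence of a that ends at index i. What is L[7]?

   i    0    1    2    3    4    5    6    7
a[i]    3   15   20   20   24   23   13   15
L[i]    1    2    3    3    4    4    2    3

3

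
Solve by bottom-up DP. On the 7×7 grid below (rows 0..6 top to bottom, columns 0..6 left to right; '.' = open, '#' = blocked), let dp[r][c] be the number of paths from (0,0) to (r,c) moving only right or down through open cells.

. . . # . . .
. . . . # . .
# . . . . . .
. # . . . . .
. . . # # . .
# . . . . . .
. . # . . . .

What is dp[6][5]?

r\c   0   1   2   3   4   5   6
  0   1   1   1   0   0   0   0
  1   1   2   3   3   0   0   0
  2   0   2   5   8   8   8   8
  3   0   0   5  13  21  29  37
  4   0   0   5   0   0  29  66
  5   0   0   5   5   5  34 100
  6   0   0   0   5  10  44 144

44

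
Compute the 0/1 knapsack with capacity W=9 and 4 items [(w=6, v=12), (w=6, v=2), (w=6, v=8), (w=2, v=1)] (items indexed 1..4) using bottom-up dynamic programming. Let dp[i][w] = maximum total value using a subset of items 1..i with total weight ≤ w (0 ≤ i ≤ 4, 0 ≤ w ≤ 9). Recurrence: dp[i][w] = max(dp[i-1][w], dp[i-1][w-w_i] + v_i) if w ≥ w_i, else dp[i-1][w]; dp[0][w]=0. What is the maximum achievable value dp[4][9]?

13

i\w   0   1   2   3   4   5   6   7   8   9
  0   0   0   0   0   0   0   0   0   0   0
  1   0   0   0   0   0   0  12  12  12  12
  2   0   0   0   0   0   0  12  12  12  12
  3   0   0   0   0   0   0  12  12  12  12
  4   0   0   1   1   1   1  12  12  13  13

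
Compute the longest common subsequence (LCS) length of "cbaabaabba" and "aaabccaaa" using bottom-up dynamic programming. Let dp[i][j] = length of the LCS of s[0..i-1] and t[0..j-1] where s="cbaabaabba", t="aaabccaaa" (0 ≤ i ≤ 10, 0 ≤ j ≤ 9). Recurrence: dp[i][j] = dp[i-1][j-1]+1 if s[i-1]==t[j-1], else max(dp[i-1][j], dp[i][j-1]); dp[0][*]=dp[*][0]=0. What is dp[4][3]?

   ''  a  a  a  b  c  c  a  a  a
''  0  0  0  0  0  0  0  0  0  0
 c  0  0  0  0  0  1  1  1  1  1
 b  0  0  0  0  1  1  1  1  1  1
 a  0  1  1  1  1  1  1  2  2  2
 a  0  1  2  2  2  2  2  2  3  3
 b  0  1  2  2  3  3  3  3  3  3
 a  0  1  2  3  3  3  3  4  4  4
 a  0  1  2  3  3  3  3  4  5  5
 b  0  1  2  3  4  4  4  4  5  5
 b  0  1  2  3  4  4  4  4  5  5
 a  0  1  2  3  4  4  4  5  5  6

2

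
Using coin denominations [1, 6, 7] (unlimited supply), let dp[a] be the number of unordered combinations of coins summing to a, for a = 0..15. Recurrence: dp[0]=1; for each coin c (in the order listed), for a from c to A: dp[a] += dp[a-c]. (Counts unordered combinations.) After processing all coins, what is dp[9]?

3

after  coin     0     1     2     3     4     5     6     7     8     9    10    11    12    13    14    15
          1     1     1     1     1     1     1     1     1     1     1     1     1     1     1     1     1
          6     1     1     1     1     1     1     2     2     2     2     2     2     3     3     3     3
          7     1     1     1     1     1     1     2     3     3     3     3     3     4     5     6     6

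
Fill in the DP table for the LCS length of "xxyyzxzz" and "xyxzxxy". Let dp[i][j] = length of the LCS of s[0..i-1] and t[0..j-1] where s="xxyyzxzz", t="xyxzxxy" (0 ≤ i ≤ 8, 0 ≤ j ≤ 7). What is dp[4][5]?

2

   ''  x  y  x  z  x  x  y
''  0  0  0  0  0  0  0  0
 x  0  1  1  1  1  1  1  1
 x  0  1  1  2  2  2  2  2
 y  0  1  2  2  2  2  2  3
 y  0  1  2  2  2  2  2  3
 z  0  1  2  2  3  3  3  3
 x  0  1  2  3  3  4  4  4
 z  0  1  2  3  4  4  4  4
 z  0  1  2  3  4  4  4  4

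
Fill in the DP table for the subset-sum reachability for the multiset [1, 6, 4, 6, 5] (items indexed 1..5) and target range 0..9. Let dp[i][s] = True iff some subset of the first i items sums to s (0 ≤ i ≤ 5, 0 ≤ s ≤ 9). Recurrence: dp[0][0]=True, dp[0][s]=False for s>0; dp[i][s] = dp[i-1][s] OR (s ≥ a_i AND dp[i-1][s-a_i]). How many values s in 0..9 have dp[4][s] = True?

6

i\s   0   1   2   3   4   5   6   7   8   9
  0   T   F   F   F   F   F   F   F   F   F
  1   T   T   F   F   F   F   F   F   F   F
  2   T   T   F   F   F   F   T   T   F   F
  3   T   T   F   F   T   T   T   T   F   F
  4   T   T   F   F   T   T   T   T   F   F
  5   T   T   F   F   T   T   T   T   F   T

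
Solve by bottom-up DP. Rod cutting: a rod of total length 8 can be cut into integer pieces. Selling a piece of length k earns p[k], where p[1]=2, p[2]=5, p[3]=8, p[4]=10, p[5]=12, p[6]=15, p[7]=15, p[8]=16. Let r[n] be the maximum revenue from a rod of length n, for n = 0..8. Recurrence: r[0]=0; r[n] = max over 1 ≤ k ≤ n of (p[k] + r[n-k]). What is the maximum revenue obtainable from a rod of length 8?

   n    0    1    2    3    4    5    6    7    8
r[n]    0    2    5    8   10   13   16   18   21

21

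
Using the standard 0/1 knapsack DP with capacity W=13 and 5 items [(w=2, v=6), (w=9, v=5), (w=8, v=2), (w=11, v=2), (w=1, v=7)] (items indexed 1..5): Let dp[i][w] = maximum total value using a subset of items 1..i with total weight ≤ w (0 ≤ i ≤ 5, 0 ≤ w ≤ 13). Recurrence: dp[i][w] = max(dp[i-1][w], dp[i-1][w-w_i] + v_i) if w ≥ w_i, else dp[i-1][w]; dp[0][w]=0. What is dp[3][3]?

i\w   0   1   2   3   4   5   6   7   8   9  10  11  12  13
  0   0   0   0   0   0   0   0   0   0   0   0   0   0   0
  1   0   0   6   6   6   6   6   6   6   6   6   6   6   6
  2   0   0   6   6   6   6   6   6   6   6   6  11  11  11
  3   0   0   6   6   6   6   6   6   6   6   8  11  11  11
  4   0   0   6   6   6   6   6   6   6   6   8  11  11  11
  5   0   7   7  13  13  13  13  13  13  13  13  15  18  18

6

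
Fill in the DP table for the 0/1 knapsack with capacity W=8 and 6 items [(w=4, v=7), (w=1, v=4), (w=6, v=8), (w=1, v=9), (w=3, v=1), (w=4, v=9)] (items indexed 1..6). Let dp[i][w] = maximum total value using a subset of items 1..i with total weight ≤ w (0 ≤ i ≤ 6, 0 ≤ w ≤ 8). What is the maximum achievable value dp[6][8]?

i\w   0   1   2   3   4   5   6   7   8
  0   0   0   0   0   0   0   0   0   0
  1   0   0   0   0   7   7   7   7   7
  2   0   4   4   4   7  11  11  11  11
  3   0   4   4   4   7  11  11  12  12
  4   0   9  13  13  13  16  20  20  21
  5   0   9  13  13  13  16  20  20  21
  6   0   9  13  13  13  18  22  22  22

22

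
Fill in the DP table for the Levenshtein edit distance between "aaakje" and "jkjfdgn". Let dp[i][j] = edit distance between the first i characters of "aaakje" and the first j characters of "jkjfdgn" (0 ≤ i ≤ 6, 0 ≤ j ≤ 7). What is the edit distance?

   ''  j  k  j  f  d  g  n
''  0  1  2  3  4  5  6  7
 a  1  1  2  3  4  5  6  7
 a  2  2  2  3  4  5  6  7
 a  3  3  3  3  4  5  6  7
 k  4  4  3  4  4  5  6  7
 j  5  4  4  3  4  5  6  7
 e  6  5  5  4  4  5  6  7

7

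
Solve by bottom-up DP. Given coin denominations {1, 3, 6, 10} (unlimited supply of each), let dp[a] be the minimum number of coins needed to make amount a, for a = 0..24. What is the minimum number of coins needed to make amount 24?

4

 a  0  1  2  3  4  5  6  7  8  9 10 11 12 13 14 15 16 17 18 19 20 21 22 23 24
dp  0  1  2  1  2  3  1  2  3  2  1  2  2  2  3  3  2  3  3  3  2  3  3  3  4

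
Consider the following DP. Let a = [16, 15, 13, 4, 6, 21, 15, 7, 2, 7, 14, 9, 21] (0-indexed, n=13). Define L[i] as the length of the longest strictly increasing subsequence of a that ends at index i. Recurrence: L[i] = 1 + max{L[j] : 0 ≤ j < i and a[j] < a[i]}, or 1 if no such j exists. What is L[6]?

   i    0    1    2    3    4    5    6    7    8    9   10   11   12
a[i]   16   15   13    4    6   21   15    7    2    7   14    9   21
L[i]    1    1    1    1    2    3    3    3    1    3    4    4    5

3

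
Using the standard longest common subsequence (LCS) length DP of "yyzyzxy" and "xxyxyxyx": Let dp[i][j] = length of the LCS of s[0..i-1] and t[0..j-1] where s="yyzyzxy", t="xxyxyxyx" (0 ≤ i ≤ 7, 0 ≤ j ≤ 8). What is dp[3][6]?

   ''  x  x  y  x  y  x  y  x
''  0  0  0  0  0  0  0  0  0
 y  0  0  0  1  1  1  1  1  1
 y  0  0  0  1  1  2  2  2  2
 z  0  0  0  1  1  2  2  2  2
 y  0  0  0  1  1  2  2  3  3
 z  0  0  0  1  1  2  2  3  3
 x  0  1  1  1  2  2  3  3  4
 y  0  1  1  2  2  3  3  4  4

2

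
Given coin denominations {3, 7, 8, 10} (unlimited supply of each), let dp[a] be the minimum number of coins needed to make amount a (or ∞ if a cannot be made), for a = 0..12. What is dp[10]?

 a  0  1  2  3  4  5  6  7  8  9 10 11 12
dp  0  -  -  1  -  -  2  1  1  3  1  2  4
(- denotes ∞ / unreachable)

1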